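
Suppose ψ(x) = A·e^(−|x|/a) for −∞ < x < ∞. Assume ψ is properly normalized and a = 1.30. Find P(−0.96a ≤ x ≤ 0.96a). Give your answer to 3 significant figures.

P = ∫_{−0.96a}^{0.96a} |ψ(x)|² dx.
Since A² = 1/(a), this is the region integral divided by the full normalization integral.
By symmetry take twice the x ≥ 0 contribution in numerator and denominator; the 2's cancel. Substituting u = x/a, A² and the length scale cancel in the ratio: P = ∫_{0}^{0.96} e^(-2·u) du / ∫_{0}^{∞} e^(-2·u) du.
Using ∫ e^(-2·u) du = -e^(-2·u)/2, the numerator is 1/2 - e^(-48/25)/2 and the denominator is 1/2.
This works out to P = 0.8534.

P ≈ 0.853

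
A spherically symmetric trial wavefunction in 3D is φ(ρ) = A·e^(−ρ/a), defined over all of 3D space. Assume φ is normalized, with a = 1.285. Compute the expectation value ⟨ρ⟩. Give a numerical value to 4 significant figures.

⟨ρ⟩ = ∫ ρ |φ|² 4πρ² dρ over the full domain.
Using ∫₀^∞ ρⁿ e^(−αρ) dρ = n!/αⁿ⁺¹, evaluating both integrals, ⟨ρ⟩ = 3·a/2.
With a = 1.285, ⟨ρ⟩ = 1.9275.

⟨ρ⟩ ≈ 1.928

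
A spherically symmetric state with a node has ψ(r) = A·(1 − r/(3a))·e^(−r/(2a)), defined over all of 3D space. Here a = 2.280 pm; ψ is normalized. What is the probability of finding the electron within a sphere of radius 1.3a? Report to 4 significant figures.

P = ∫ |ψ|² 4πr² dr over r ≤ 1.3a.
A² is fixed by ∫₀^∞ 4πr²|ψ|² dr = 1, i.e. A² = (8·π·a^3/3)^(−1).
In terms of u = r/a (A², 4π and the length scale all cancel between numerator and denominator), P = [∫_{0}^{1.3} u^2·(1 - u/3)^2·e^(-u) du] / [∫_{0}^{∞} u^2·(1 - u/3)^2·e^(-u) du].
With ∫ u^2·(1 - u/3)^2·e^(-u) du = (-u^4 + 2·u^3 - 3·u^2 - 6·u - 6)·e^(-u)/9 + C, the region integral is ≈ 0.141828 and the full one is 2/3.
Taking the ratio yields P = 0.21274.

P ≈ 0.2127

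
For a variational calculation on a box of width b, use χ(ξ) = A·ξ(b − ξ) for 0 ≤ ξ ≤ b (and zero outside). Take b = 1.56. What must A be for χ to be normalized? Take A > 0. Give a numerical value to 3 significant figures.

The normalization condition is ∫|χ|² dξ = 1 from 0 to b.
Expanding the polynomial and integrating term by term, carrying out the integral gives A² · b^5/30.
Hence A² = 1/[b^5/30].
With b = 1.56: A² = 3.247 and A = 1.802.

A ≈ 1.80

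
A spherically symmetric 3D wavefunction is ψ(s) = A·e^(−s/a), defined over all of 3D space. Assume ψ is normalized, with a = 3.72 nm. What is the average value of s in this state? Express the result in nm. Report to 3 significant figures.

⟨s⟩ ≈ 5.58 nm

The expectation value is the |ψ|²-weighted average of s: ∫ s|ψ|² 4πs² ds.
Recall ∫₀^∞ s^m e^(−s/β) ds = m!·β^(m+1), evaluating both integrals, ⟨s⟩ = 3·a/2.
With a = 3.72, ⟨s⟩ = 5.580.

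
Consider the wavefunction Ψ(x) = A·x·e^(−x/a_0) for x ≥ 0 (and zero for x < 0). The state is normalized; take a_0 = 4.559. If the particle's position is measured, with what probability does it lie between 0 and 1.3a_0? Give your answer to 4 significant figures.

P = ∫_{0}^{1.3a_0} |Ψ(x)|² dx.
The normalization integral ∫|Ψ|²dx over the whole domain equals a_0^3/4·A², and A² cancels in the ratio.
Substituting u = x/a_0, A² and the length scale cancel in the ratio: P = ∫_{0}^{1.3} u^2·e^(-2·u) du / ∫_{0}^{∞} u^2·e^(-2·u) du.
Using ∫ u^2·e^(-2·u) du = -(2·u^2 + 2·u + 1)·e^(-2·u)/4, the numerator is 1/4 - 349·e^(-13/5)/200 and the denominator is 1/4.
Evaluating gives P = 0.48157.

P ≈ 0.4816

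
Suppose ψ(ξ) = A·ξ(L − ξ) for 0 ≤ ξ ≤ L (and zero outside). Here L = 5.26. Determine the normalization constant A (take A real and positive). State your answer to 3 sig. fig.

The normalization condition is ∫|ψ|² dξ = 1 from 0 to L.
∫|ψ|² dξ = A²·(L^5/30).
Hence A² = 1/[L^5/30].
Plugging in L = 5.26 yields A = 0.08632.

A ≈ 0.0863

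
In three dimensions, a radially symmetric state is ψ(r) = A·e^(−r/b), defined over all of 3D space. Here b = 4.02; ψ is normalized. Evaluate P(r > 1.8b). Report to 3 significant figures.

P ≈ 0.303

With dV = 4πr²dr, the probability is ∫|ψ|² dV over r > 1.8b.
Normalization gives A² = 1/(π·b^3).
In terms of u = r/b (A², 4π and the length scale all cancel between numerator and denominator), P = [∫_{1.8}^{∞} u^2·e^(-2·u) du] / [∫_{0}^{∞} u^2·e^(-2·u) du].
An antiderivative of u^2·e^(-2·u) is -(2·u^2 + 2·u + 1)·e^(-2·u)/4; evaluating from 1.8 to ∞ gives 277·e^(-18/5)/100, while the full integral is 1/4.
The region integral divided by the full integral gives P = 0.3027.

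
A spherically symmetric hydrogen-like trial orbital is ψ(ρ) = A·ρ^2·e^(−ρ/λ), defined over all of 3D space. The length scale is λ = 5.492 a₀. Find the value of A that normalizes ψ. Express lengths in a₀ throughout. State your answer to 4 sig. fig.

Require ∫ |ψ|² 4πρ² dρ = 1 over the whole domain.
(Spherical symmetry: dV = 4πρ² dρ.)
Using ∫₀^∞ ρⁿ e^(−αρ) dρ = n!/αⁿ⁺¹, carrying out the integral gives A² · 45·π·λ^7/2.
So A² = (45·π·λ^7/2)^(−1).
Substituting λ = 5.492 gives A² = 9.3876E-8, so A = 0.00030639.

A ≈ 0.0003064 a₀^(-7/2)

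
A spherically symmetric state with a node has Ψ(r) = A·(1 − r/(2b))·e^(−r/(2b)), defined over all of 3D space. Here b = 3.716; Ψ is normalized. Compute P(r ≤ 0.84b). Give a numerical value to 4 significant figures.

P ≈ 0.02648

P = ∫ |Ψ|² 4πr² dr over r ≤ 0.84b.
The full normalization integral is A²·[8·π·b^3] = 1, fixing A².
In terms of u = r/b (A², 4π and the length scale all cancel between numerator and denominator), P = [∫_{0}^{0.84} u^2·(1 - u/2)^2·e^(-u) du] / [∫_{0}^{∞} u^2·(1 - u/2)^2·e^(-u) du].
With ∫ u^2·(1 - u/2)^2·e^(-u) du = -(u^4/4 + u^2 + 2·u + 2)·e^(-u) + C, the region integral is ≈ 0.0529563 and the full one is 2.
Taking the ratio yields P = 0.026478.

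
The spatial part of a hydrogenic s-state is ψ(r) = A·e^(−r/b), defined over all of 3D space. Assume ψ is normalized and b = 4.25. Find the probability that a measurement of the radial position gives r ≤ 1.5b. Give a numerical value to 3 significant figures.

Integrate the radial probability density 4πr²|ψ|² over r ≤ 1.5b.
A² is fixed by ∫₀^∞ 4πr²|ψ|² dr = 1, i.e. A² = (π·b^3)^(−1).
Substituting u = r/b, A², 4π and the length scale all cancel in the ratio: P = ∫_{0}^{1.5} u^2·e^(-2·u) du / ∫_{0}^{∞} u^2·e^(-2·u) du.
An antiderivative of u^2·e^(-2·u) is -(2·u^2 + 2·u + 1)·e^(-2·u)/4; evaluating from 0 to 1.5 gives 1/4 - 17·e^(-3)/8, while the full integral is 1/4.
This evaluates to P = 0.5768.

P ≈ 0.577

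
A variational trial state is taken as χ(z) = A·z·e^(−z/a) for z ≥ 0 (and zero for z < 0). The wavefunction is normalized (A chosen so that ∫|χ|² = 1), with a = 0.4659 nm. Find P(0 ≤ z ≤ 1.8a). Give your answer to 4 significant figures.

P ≈ 0.6973

P = ∫_{0}^{1.8a} |χ(z)|² dz.
The normalization integral ∫|χ|²dz over the whole domain equals a^3/4·A², and A² cancels in the ratio.
Let u = z/a; then A² and the length scale cancel, so P = ∫_{0}^{1.8} u^2·e^(-2·u) du ÷ ∫_{0}^{∞} u^2·e^(-2·u) du.
Using ∫ u^2·e^(-2·u) du = -(2·u^2 + 2·u + 1)·e^(-2·u)/4, the numerator is 1/4 - 277·e^(-18/5)/100 and the denominator is 1/4.
This works out to P = 0.69725.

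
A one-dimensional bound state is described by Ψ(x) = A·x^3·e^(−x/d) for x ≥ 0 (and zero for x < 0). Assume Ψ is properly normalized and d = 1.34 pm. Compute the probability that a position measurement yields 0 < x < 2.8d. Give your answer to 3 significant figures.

The probability is P = ∫ |Ψ|² dx over [0, 2.8d].
The normalization integral ∫|Ψ|²dx over the whole domain equals 45·d^7/8·A², and A² cancels in the ratio.
Substituting u = x/d, A² and the length scale cancel in the ratio: P = ∫_{0}^{2.8} u^6·e^(-2·u) du / ∫_{0}^{∞} u^6·e^(-2·u) du.
An antiderivative of u^6·e^(-2·u) is -(4·u^6 + 12·u^5 + 30·u^4 + 60·u^3 + 90·u^2 + 90·u + 45)·e^(-2·u)/8; evaluating from 0 to 2.8 gives ≈ 1.8548, while the full integral is 45/8.
The result is P = 0.3297.

P ≈ 0.330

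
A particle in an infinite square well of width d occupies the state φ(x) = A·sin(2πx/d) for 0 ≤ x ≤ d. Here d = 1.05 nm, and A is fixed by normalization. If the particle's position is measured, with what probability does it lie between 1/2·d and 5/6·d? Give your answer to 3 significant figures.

|φ|² is the probability density, so P = ∫_{1/2·d}^{5/6·d} |φ|² dx.
The normalization integral ∫|φ|²dx over the whole domain equals d/2·A², and A² cancels in the ratio.
Let u = x/d; then A² and the length scale cancel, so P = ∫_{1/2}^{5/6} sin(2·π·u)^2 du ÷ ∫_{0}^{1} sin(2·π·u)^2 du.
Using ∫ sin(2·π·u)^2 du = u/2 - sin(4·π·u)/(8·π), the numerator is √(3)/(16·π) + 1/6 and the denominator is 1/2.
Taking the ratio, P = (√(3)/8 + π/3)/π.

P ≈ 0.402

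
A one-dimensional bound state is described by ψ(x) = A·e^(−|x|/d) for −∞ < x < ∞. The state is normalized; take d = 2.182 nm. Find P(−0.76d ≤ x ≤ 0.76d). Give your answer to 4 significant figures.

P ≈ 0.7813

P = ∫_{−0.76d}^{0.76d} |ψ(x)|² dx.
The normalization integral ∫|ψ|²dx over the whole domain equals d·A², and A² cancels in the ratio.
By symmetry take twice the x ≥ 0 contribution in numerator and denominator; the 2's cancel. Substituting u = x/d, A² and the length scale cancel in the ratio: P = ∫_{0}^{0.76} e^(-2·u) du / ∫_{0}^{∞} e^(-2·u) du.
With ∫ e^(-2·u) du = -e^(-2·u)/2 + C, the region integral is 1/2 - e^(-38/25)/2 and the full one is 1/2.
Evaluating gives P = 0.78129.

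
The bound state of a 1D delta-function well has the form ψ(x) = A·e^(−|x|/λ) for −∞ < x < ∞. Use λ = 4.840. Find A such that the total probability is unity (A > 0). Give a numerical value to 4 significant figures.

A ≈ 0.4545

The normalization condition is ∫|ψ|² dx = 1 from −∞ to ∞.
With ψ = A·e^(−|x|/λ), the integral evaluates to A²·[λ].
Setting this equal to 1 gives A² = 1/(λ).
Plugging in λ = 4.840 yields A = 0.45455.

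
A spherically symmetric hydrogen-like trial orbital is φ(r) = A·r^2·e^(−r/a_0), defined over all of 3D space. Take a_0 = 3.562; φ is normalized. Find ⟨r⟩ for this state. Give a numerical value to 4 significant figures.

By definition ⟨r⟩ = ∫ r |φ(r)|² 4πr² dr.
Recall ∫₀^∞ r^m e^(−r/β) dr = m!·β^(m+1), the ratio of the moment integral to the normalization integral gives ⟨r⟩ = 7·a_0/2.
With a_0 = 3.562, ⟨r⟩ = 12.467.

⟨r⟩ ≈ 12.47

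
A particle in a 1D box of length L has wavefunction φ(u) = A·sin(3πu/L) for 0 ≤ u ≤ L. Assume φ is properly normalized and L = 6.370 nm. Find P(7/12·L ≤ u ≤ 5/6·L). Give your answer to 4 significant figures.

P ≈ 0.1969

The probability is P = ∫ |φ|² du over [7/12·L, 5/6·L].
The normalization integral ∫|φ|²du over the whole domain equals L/2·A², and A² cancels in the ratio.
In terms of t = u/L (A² and the length scale cancel between numerator and denominator), P = [∫_{7/12}^{5/6} sin(3·π·t)^2 dt] / [∫_{0}^{1} sin(3·π·t)^2 dt].
Using ∫ sin(3·π·t)^2 dt = t/2 - sin(6·π·t)/(12·π), the numerator is 1/8 - 1/(12·π) and the denominator is 1/2.
Evaluating gives P = (-2 + 3·π)/(12·π).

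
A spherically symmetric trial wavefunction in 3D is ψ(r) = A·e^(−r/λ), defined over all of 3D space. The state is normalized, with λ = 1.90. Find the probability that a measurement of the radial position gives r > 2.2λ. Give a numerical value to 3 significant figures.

Integrate the radial probability density 4πr²|ψ|² over r > 2.2λ.
A² is fixed by ∫₀^∞ 4πr²|ψ|² dr = 1, i.e. A² = (π·λ^3)^(−1).
In terms of u = r/λ (A², 4π and the length scale all cancel between numerator and denominator), P = [∫_{2.2}^{∞} u^2·e^(-2·u) du] / [∫_{0}^{∞} u^2·e^(-2·u) du].
With ∫ u^2·e^(-2·u) du = -(2·u^2 + 2·u + 1)·e^(-2·u)/4 + C, the region integral is 377·e^(-22/5)/100 and the full one is 1/4.
The region integral divided by the full integral gives P = 0.1851.

P ≈ 0.185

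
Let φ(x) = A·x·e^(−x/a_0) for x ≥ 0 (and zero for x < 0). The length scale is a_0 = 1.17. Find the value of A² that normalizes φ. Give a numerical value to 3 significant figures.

A^2 ≈ 2.50

We need A² ∫|f|² dx = 1, taking the integral from 0 to ∞.
Recall ∫₀^∞ x^m e^(−x/β) dx = m!·β^(m+1), the integral (without the A² prefactor) comes out to a_0^3/4.
Hence A² = 1/[a_0^3/4].
With a_0 = 1.17: A² = 2.497 and A = 1.580.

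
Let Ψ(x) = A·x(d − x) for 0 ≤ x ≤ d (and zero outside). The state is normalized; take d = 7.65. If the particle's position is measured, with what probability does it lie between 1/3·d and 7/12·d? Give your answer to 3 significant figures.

|Ψ|² is the probability density, so P = ∫_{1/3·d}^{7/12·d} |Ψ|² dx.
With A² fixed by ∫|Ψ|² = 1, i.e. A² = (d^5/30)^(−1), substitute and integrate.
In terms of u = x/d (A² and the length scale cancel between numerator and denominator), P = [∫_{1/3}^{7/12} u^2·(1 - u)^2 du] / [∫_{0}^{1} u^2·(1 - u)^2 du].
An antiderivative of u^2·(1 - u)^2 is u^3·(6·u^2 - 15·u + 10)/30; evaluating from 1/3 to 7/12 gives ≈ 0.014783, while the full integral is 1/30.
This works out to P = 0.4435.

P ≈ 0.444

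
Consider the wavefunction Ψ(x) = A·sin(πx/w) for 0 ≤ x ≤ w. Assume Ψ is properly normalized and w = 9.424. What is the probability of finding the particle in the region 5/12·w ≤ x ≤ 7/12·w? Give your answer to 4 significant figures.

The probability is P = ∫ |Ψ|² dx over [5/12·w, 7/12·w].
With A² fixed by ∫|Ψ|² = 1, i.e. A² = (w/2)^(−1), substitute and integrate.
In terms of u = x/w (A² and the length scale cancel between numerator and denominator), P = [∫_{5/12}^{7/12} sin(π·u)^2 du] / [∫_{0}^{1} sin(π·u)^2 du].
An antiderivative of sin(π·u)^2 is u/2 - sin(2·π·u)/(4·π); evaluating from 5/12 to 7/12 gives 1/(4·π) + 1/12, while the full integral is 1/2.
The result is P = (3 + π)/(6·π).

P ≈ 0.3258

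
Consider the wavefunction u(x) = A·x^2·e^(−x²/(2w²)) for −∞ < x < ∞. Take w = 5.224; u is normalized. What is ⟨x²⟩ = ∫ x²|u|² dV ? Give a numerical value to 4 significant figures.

⟨x^2⟩ ≈ 68.23

⟨x²⟩ = ∫ x^2 |u|² dx over the full domain.
Differentiating ∫e^(−αx²) dx = √(π/α) under α to get the higher moments, evaluating both integrals, ⟨x²⟩ = 5·w^2/2.
With w = 5.224, ⟨x^2⟩ = 68.225.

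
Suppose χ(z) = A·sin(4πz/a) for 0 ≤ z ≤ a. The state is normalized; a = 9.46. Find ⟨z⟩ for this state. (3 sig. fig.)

The expectation value is the |χ|²-weighted average of z: ∫ z|χ|² dz.
Evaluating both integrals, ⟨z⟩ = a/2.
With a = 9.46, ⟨z⟩ = 4.730.

⟨z⟩ ≈ 4.73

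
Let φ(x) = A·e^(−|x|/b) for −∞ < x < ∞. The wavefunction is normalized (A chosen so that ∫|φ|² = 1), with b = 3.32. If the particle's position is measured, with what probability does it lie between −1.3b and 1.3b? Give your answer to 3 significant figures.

|φ|² is the probability density, so P = ∫_{−1.3b}^{1.3b} |φ|² dx.
The normalization integral ∫|φ|²dx over the whole domain equals b·A², and A² cancels in the ratio.
By symmetry take twice the x ≥ 0 contribution in numerator and denominator; the 2's cancel. Substituting u = x/b, A² and the length scale cancel in the ratio: P = ∫_{0}^{1.3} e^(-2·u) du / ∫_{0}^{∞} e^(-2·u) du.
An antiderivative of e^(-2·u) is -e^(-2·u)/2; evaluating from 0 to 1.3 gives 1/2 - e^(-13/5)/2, while the full integral is 1/2.
The result is P = 0.9257.

P ≈ 0.926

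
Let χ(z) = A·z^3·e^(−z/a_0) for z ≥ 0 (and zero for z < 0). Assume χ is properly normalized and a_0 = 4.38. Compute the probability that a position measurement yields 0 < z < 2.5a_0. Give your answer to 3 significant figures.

P ≈ 0.238

P = ∫_{0}^{2.5a_0} |χ(z)|² dz.
The normalization integral ∫|χ|²dz over the whole domain equals 45·a_0^7/8·A², and A² cancels in the ratio.
Let u = z/a_0; then A² and the length scale cancel, so P = ∫_{0}^{2.5} u^6·e^(-2·u) du ÷ ∫_{0}^{∞} u^6·e^(-2·u) du.
An antiderivative of u^6·e^(-2·u) is -(4·u^6 + 12·u^5 + 30·u^4 + 60·u^3 + 90·u^2 + 90·u + 45)·e^(-2·u)/8; evaluating from 0 to 2.5 gives ≈ 1.3377, while the full integral is 45/8.
The result is P = 0.2378.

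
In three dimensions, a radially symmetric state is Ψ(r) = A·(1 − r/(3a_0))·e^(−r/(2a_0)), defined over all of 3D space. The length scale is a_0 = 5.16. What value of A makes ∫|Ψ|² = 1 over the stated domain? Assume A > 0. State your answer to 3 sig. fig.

The normalization condition is ∫|Ψ|² 4πr² dr = 1 from 0 to ∞.
In 3D with spherical symmetry the volume element is 4πr² dr.
∫|Ψ|² 4πr² dr = A²·(8·π·a_0^3/3).
Hence A² = 1/[8·π·a_0^3/3].
Plugging in a_0 = 5.16 yields A = 0.02948.

A ≈ 0.0295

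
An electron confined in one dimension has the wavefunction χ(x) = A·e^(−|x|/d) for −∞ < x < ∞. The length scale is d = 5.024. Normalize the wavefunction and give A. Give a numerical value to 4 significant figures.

A ≈ 0.4461

The normalization condition is ∫|χ|² dx = 1 from −∞ to ∞.
Using ∫₀^∞ xⁿ e^(−αx) dx = n!/αⁿ⁺¹, with χ = A·e^(−|x|/d), the integral evaluates to A²·[d].
So A² = (d)^(−1).
Substituting d = 5.024 gives A² = 0.19904, so A = 0.44614.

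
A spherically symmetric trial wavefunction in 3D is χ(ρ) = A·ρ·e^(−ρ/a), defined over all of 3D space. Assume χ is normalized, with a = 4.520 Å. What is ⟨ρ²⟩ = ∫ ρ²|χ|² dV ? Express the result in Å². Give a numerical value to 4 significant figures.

⟨ρ^2⟩ ≈ 153.2 Å^2

By definition ⟨ρ²⟩ = ∫ ρ^2 |χ(ρ)|² 4πρ² dρ.
Using ∫₀^∞ ρⁿ e^(−αρ) dρ = n!/αⁿ⁺¹, evaluating both integrals, ⟨ρ²⟩ = 15·a^2/2.
Putting a = 4.520 gives 153.23.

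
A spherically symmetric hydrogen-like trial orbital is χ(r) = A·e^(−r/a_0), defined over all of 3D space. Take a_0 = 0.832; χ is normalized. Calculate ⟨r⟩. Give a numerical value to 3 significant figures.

⟨r⟩ ≈ 1.25

⟨r⟩ = ∫ r |χ|² 4πr² dr over the full domain.
Using ∫₀^∞ rⁿ e^(−αr) dr = n!/αⁿ⁺¹, evaluating both integrals, ⟨r⟩ = 3·a_0/2.
Putting a_0 = 0.832 gives 1.248.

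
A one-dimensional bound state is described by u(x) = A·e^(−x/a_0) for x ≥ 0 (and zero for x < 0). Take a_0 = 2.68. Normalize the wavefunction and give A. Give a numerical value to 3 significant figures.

A ≈ 0.864

The normalization condition is ∫|u|² dx = 1 from 0 to ∞.
Using ∫₀^∞ xⁿ e^(−αx) dx = n!/αⁿ⁺¹, the integral (without the A² prefactor) comes out to a_0/2.
Hence A² = 1/[a_0/2].
Substituting a_0 = 2.68 gives A² = 0.7463, so A = 0.8639.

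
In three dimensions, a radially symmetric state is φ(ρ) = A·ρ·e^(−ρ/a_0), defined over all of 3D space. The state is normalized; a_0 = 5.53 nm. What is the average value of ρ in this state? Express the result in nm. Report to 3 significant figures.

⟨ρ⟩ ≈ 13.8 nm

⟨ρ⟩ = ∫ ρ |φ|² 4πρ² dρ over the full domain.
Using ∫₀^∞ ρⁿ e^(−αρ) dρ = n!/αⁿ⁺¹, evaluating both integrals, ⟨ρ⟩ = 5·a_0/2.
With a_0 = 5.53, ⟨ρ⟩ = 13.83.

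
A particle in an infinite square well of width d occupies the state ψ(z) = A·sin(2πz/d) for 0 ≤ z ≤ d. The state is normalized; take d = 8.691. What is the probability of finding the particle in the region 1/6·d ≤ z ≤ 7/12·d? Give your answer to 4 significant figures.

The probability is P = ∫ |ψ|² dz over [1/6·d, 7/12·d].
With A² fixed by ∫|ψ|² = 1, i.e. A² = (d/2)^(−1), substitute and integrate.
Substituting u = z/d, A² and the length scale cancel in the ratio: P = ∫_{1/6}^{7/12} sin(2·π·u)^2 du / ∫_{0}^{1} sin(2·π·u)^2 du.
With ∫ sin(2·π·u)^2 du = u/2 - sin(4·π·u)/(8·π) + C, the region integral is 5/24 and the full one is 1/2.
This works out to P = 5/12.

P ≈ 0.4167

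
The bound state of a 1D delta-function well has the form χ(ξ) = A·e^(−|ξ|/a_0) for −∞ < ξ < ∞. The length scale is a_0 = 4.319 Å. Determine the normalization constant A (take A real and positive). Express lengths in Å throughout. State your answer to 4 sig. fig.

Require ∫ |χ|² dξ = 1 over the whole domain.
Recall ∫₀^∞ ξ^m e^(−ξ/β) dξ = m!·β^(m+1), with χ = A·e^(−|ξ|/a_0), the integral evaluates to A²·[a_0].
Hence A² = 1/[a_0].
Substituting a_0 = 4.319 gives A² = 0.23154, so A = 0.48118.

A ≈ 0.4812 Å^(-1/2)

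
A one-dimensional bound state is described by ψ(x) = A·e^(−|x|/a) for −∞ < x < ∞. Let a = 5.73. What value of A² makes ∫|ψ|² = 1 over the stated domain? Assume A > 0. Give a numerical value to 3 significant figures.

A^2 ≈ 0.175

Require ∫ |ψ|² dx = 1 over the whole domain.
Using ∫₀^∞ xⁿ e^(−αx) dx = n!/αⁿ⁺¹, ∫|ψ|² dx = A²·(a).
Hence A² = 1/[a].
With a = 5.73: A² = 0.1745 and A = 0.4178.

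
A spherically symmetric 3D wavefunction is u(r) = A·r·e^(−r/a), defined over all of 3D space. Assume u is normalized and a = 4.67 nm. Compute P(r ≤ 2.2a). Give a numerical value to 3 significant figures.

With dV = 4πr²dr, the probability is ∫|u|² dV over r ≤ 2.2a.
A² is fixed by ∫₀^∞ 4πr²|u|² dr = 1, i.e. A² = (3·π·a^5)^(−1).
Substituting t = r/a, A², 4π and the length scale all cancel in the ratio: P = ∫_{0}^{2.2} t^4·e^(-2·t) dt / ∫_{0}^{∞} t^4·e^(-2·t) dt.
With ∫ t^4·e^(-2·t) dt = -(t^4/2 + t^3 + 3·t^2/2 + 3·t/2 + 3/4)·e^(-2·t) + C, the region integral is ≈ 0.33661 and the full one is 3/4.
The region integral divided by the full integral gives P = 0.4488.

P ≈ 0.449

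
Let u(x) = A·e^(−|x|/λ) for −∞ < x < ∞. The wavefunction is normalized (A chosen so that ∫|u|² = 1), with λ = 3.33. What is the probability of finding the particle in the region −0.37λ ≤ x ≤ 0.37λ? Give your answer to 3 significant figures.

P ≈ 0.523

|u|² is the probability density, so P = ∫_{−0.37λ}^{0.37λ} |u|² dx.
The normalization integral ∫|u|²dx over the whole domain equals λ·A², and A² cancels in the ratio.
By symmetry take twice the x ≥ 0 contribution in numerator and denominator; the 2's cancel. In terms of t = x/λ (A² and the length scale cancel between numerator and denominator), P = [∫_{0}^{0.37} e^(-2·t) dt] / [∫_{0}^{∞} e^(-2·t) dt].
With ∫ e^(-2·t) dt = -e^(-2·t)/2 + C, the region integral is 1/2 - e^(-37/50)/2 and the full one is 1/2.
This works out to P = 0.5229.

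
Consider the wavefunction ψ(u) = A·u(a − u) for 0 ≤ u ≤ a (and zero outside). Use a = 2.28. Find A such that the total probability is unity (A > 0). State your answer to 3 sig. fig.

A ≈ 0.698

We need A² ∫|f|² du = 1, taking the integral from 0 to a.
∫|ψ|² du = A²·(a^5/30).
Setting this equal to 1 gives A² = 1/(a^5/30).
Substituting a = 2.28 gives A² = 0.4869, so A = 0.6978.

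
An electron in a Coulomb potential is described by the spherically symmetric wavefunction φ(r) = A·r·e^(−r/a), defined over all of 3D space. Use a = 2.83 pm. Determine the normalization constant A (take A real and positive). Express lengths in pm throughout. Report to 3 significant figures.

Normalization requires ∫|φ|² 4πr² dr = 1, integrated from 0 to ∞.
∫|φ|² 4πr² dr = A²·(3·π·a^5).
So A² = (3·π·a^5)^(−1).
With a = 2.83: A² = 0.0005845 and A = 0.02418.

A ≈ 0.0242 pm^(-5/2)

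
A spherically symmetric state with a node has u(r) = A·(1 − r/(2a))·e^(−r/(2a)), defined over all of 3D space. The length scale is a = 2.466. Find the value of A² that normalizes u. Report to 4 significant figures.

A^2 ≈ 0.002653

We need A² ∫|f|² 4πr² dr = 1, taking the integral from 0 to ∞.
(Spherical symmetry: dV = 4πr² dr.)
The integral (without the A² prefactor) comes out to 8·π·a^3.
So A² = (8·π·a^3)^(−1).
Substituting a = 2.466 gives A² = 0.0026533, so A = 0.051510.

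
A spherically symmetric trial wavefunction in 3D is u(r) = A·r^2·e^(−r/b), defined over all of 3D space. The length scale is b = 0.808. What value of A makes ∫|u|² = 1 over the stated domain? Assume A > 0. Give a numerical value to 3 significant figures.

We need A² ∫|f|² 4πr² dr = 1, taking the integral from 0 to ∞.
Carrying out the integral gives A² · 45·π·b^7/2.
So A² = (45·π·b^7/2)^(−1).
Plugging in b = 0.808 yields A = 0.2508.

A ≈ 0.251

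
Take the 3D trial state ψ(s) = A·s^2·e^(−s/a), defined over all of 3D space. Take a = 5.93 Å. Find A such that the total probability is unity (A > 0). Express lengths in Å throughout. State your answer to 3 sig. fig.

A ≈ 0.000234 Å^(-7/2)

Normalization requires ∫|ψ|² 4πs² ds = 1, integrated from 0 to ∞.
Using ∫₀^∞ sⁿ e^(−αs) ds = n!/αⁿ⁺¹, the integral (without the A² prefactor) comes out to 45·π·a^7/2.
Hence A² = 1/[45·π·a^7/2].
Substituting a = 5.93 gives A² = 5.486E-8, so A = 0.0002342.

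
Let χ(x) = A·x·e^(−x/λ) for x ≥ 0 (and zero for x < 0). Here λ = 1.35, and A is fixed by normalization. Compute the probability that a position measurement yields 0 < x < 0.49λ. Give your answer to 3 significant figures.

P ≈ 0.0767

P = ∫_{0}^{0.49λ} |χ(x)|² dx.
Since A² = 1/(λ^3/4), this is the region integral divided by the full normalization integral.
Substituting u = x/λ, A² and the length scale cancel in the ratio: P = ∫_{0}^{0.49} u^2·e^(-2·u) du / ∫_{0}^{∞} u^2·e^(-2·u) du.
Using ∫ u^2·e^(-2·u) du = -(2·u^2 + 2·u + 1)·e^(-2·u)/4, the numerator is ≈ 0.019165 and the denominator is 1/4.
Taking the ratio, P = 0.07666.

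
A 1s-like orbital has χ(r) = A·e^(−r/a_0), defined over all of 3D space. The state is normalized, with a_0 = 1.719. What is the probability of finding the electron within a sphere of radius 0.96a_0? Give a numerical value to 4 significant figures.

Integrate the radial probability density 4πr²|χ|² over r ≤ 0.96a_0.
The full normalization integral is A²·[π·a_0^3] = 1, fixing A².
Substituting u = r/a_0, A², 4π and the length scale all cancel in the ratio: P = ∫_{0}^{0.96} u^2·e^(-2·u) du / ∫_{0}^{∞} u^2·e^(-2·u) du.
With ∫ u^2·e^(-2·u) du = -(2·u^2 + 2·u + 1)·e^(-2·u)/4 + C, the region integral is 1/4 - 2977·e^(-48/25)/2500 and the full one is 1/4.
Taking the ratio yields P = 0.30168.

P ≈ 0.3017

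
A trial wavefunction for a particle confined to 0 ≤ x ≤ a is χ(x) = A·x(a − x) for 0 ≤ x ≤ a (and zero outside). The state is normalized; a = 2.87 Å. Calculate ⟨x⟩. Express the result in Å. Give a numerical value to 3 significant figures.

⟨x⟩ ≈ 1.44 Å

⟨x⟩ = ∫ x |χ|² dx over the full domain.
Expanding the polynomial and integrating term by term, evaluating both integrals, ⟨x⟩ = a/2.
Putting a = 2.87 gives 1.435.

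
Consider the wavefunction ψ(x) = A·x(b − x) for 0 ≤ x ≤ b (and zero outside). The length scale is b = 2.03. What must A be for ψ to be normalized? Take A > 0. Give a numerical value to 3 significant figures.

The normalization condition is ∫|ψ|² dx = 1 from 0 to b.
With ψ = A·x(b − x), the integral evaluates to A²·[b^5/30].
With b = 2.03: A² = 0.8702 and A = 0.9329.

A ≈ 0.933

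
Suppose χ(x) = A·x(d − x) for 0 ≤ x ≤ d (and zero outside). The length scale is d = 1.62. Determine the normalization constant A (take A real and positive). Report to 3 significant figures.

The normalization condition is ∫|χ|² dx = 1 from 0 to d.
Carrying out the integral gives A² · d^5/30.
Setting this equal to 1 gives A² = 1/(d^5/30).
Plugging in d = 1.62 yields A = 1.640.

A ≈ 1.64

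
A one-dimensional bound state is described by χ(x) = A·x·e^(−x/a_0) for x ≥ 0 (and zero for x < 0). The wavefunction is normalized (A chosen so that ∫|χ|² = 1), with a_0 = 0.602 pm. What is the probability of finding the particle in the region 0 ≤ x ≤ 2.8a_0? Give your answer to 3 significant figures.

P ≈ 0.918

|χ|² is the probability density, so P = ∫_{0}^{2.8a_0} |χ|² dx.
With A² fixed by ∫|χ|² = 1, i.e. A² = (a_0^3/4)^(−1), substitute and integrate.
In terms of u = x/a_0 (A² and the length scale cancel between numerator and denominator), P = [∫_{0}^{2.8} u^2·e^(-2·u) du] / [∫_{0}^{∞} u^2·e^(-2·u) du].
Using ∫ u^2·e^(-2·u) du = -(2·u^2 + 2·u + 1)·e^(-2·u)/4, the numerator is 1/4 - 557·e^(-28/5)/100 and the denominator is 1/4.
This works out to P = 0.9176.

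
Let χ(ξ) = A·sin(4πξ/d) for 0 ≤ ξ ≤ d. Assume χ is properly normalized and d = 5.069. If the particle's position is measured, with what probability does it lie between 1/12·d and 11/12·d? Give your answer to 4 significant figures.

The probability is P = ∫ |χ|² dξ over [1/12·d, 11/12·d].
With A² fixed by ∫|χ|² = 1, i.e. A² = (d/2)^(−1), substitute and integrate.
Let u = ξ/d; then A² and the length scale cancel, so P = ∫_{1/12}^{11/12} sin(4·π·u)^2 du ÷ ∫_{0}^{1} sin(4·π·u)^2 du.
With ∫ sin(4·π·u)^2 du = u/2 - sin(4·π·u)·cos(4·π·u)/(8·π) + C, the region integral is √(3)/(16·π) + 5/12 and the full one is 1/2.
Evaluating gives P = √(3)/(8·π) + 5/6.

P ≈ 0.9022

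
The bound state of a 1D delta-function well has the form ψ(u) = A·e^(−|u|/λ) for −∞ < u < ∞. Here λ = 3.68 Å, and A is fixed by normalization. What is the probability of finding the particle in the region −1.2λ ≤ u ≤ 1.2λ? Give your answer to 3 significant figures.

P ≈ 0.909

|ψ|² is the probability density, so P = ∫_{−1.2λ}^{1.2λ} |ψ|² du.
The normalization integral ∫|ψ|²du over the whole domain equals λ·A², and A² cancels in the ratio.
Both integrals are even about u = 0, so only the u ≥ 0 halves are needed (the factors of 2 cancel). Substituting t = u/λ, A² and the length scale cancel in the ratio: P = ∫_{0}^{1.2} e^(-2·t) dt / ∫_{0}^{∞} e^(-2·t) dt.
An antiderivative of e^(-2·t) is -e^(-2·t)/2; evaluating from 0 to 1.2 gives 1/2 - e^(-12/5)/2, while the full integral is 1/2.
Evaluating gives P = 0.9093.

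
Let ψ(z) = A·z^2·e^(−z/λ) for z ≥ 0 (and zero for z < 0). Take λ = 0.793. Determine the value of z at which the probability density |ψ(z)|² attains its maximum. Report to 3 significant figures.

z ≈ 1.59

Differentiate |ψ(z)|² with respect to z and set to zero.
Solving yields z = 2·λ.
With λ = 0.793, the most probable position is 1.586.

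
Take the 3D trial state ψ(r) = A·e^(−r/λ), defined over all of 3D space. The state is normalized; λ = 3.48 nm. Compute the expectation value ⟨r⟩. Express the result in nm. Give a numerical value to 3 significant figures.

⟨r⟩ ≈ 5.22 nm

⟨r⟩ = ∫ r |ψ|² 4πr² dr over the full domain.
Using ∫₀^∞ rⁿ e^(−αr) dr = n!/αⁿ⁺¹, since the A² factors cancel between numerator and denominator, ⟨r⟩ = 3·λ/2.
With λ = 3.48, ⟨r⟩ = 5.220.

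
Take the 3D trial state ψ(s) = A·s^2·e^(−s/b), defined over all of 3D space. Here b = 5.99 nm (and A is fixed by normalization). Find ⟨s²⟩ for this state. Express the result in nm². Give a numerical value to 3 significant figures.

⟨s^2⟩ ≈ 502 nm^2

By definition ⟨s²⟩ = ∫ s^2 |ψ(s)|² 4πs² ds.
Recall ∫₀^∞ s^m e^(−s/β) ds = m!·β^(m+1), the ratio of the moment integral to the normalization integral gives ⟨s²⟩ = 14·b^2.
Putting b = 5.99 gives 502.3.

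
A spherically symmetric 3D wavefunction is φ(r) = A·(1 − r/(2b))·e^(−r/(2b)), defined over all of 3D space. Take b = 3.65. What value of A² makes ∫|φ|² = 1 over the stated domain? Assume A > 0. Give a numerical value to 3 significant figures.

A^2 ≈ 0.000818

The normalization condition is ∫|φ|² 4πr² dr = 1 from 0 to ∞.
With φ = A·(1 − r/(2b))·e^(−r/(2b)), the integral evaluates to A²·[8·π·b^3].
So A² = (8·π·b^3)^(−1).
Substituting b = 3.65 gives A² = 0.0008182, so A = 0.02860.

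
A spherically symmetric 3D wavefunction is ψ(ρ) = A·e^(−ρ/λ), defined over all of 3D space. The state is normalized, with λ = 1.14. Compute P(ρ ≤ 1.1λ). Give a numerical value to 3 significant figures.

P = ∫ |ψ|² 4πρ² dρ over ρ ≤ 1.1λ.
Normalization gives A² = 1/(π·λ^3).
Substituting u = ρ/λ, A², 4π and the length scale all cancel in the ratio: P = ∫_{0}^{1.1} u^2·e^(-2·u) du / ∫_{0}^{∞} u^2·e^(-2·u) du.
With ∫ u^2·e^(-2·u) du = -(2·u^2 + 2·u + 1)·e^(-2·u)/4 + C, the region integral is 1/4 - 281·e^(-11/5)/200 and the full one is 1/4.
Taking the ratio yields P = 0.3773.

P ≈ 0.377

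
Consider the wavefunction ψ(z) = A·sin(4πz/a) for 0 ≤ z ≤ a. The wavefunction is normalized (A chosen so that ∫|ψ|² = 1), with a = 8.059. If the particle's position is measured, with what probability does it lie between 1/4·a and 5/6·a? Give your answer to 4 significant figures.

P = ∫_{1/4·a}^{5/6·a} |ψ(z)|² dz.
The normalization integral ∫|ψ|²dz over the whole domain equals a/2·A², and A² cancels in the ratio.
Let u = z/a; then A² and the length scale cancel, so P = ∫_{1/4}^{5/6} sin(4·π·u)^2 du ÷ ∫_{0}^{1} sin(4·π·u)^2 du.
An antiderivative of sin(4·π·u)^2 is u/2 - sin(4·π·u)·cos(4·π·u)/(8·π); evaluating from 1/4 to 5/6 gives -√(3)/(32·π) + 7/24, while the full integral is 1/2.
This works out to P = -√(3)/(16·π) + 7/12.

P ≈ 0.5489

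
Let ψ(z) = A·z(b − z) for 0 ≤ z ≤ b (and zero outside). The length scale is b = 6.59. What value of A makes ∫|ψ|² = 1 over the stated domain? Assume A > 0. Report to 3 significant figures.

We need A² ∫|f|² dz = 1, taking the integral from 0 to b.
Expanding the polynomial and integrating term by term, ∫|ψ|² dz = A²·(b^5/30).
So A² = (b^5/30)^(−1).
Plugging in b = 6.59 yields A = 0.04913.

A ≈ 0.0491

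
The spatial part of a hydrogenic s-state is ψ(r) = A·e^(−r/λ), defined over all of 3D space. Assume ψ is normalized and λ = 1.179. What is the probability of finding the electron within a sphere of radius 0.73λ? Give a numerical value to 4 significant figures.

P ≈ 0.1812

With dV = 4πr²dr, the probability is ∫|ψ|² dV over r ≤ 0.73λ.
The full normalization integral is A²·[π·λ^3] = 1, fixing A².
Substituting u = r/λ, A², 4π and the length scale all cancel in the ratio: P = ∫_{0}^{0.73} u^2·e^(-2·u) du / ∫_{0}^{∞} u^2·e^(-2·u) du.
Using ∫ u^2·e^(-2·u) du = -(2·u^2 + 2·u + 1)·e^(-2·u)/4, the numerator is ≈ 0.0452953 and the denominator is 1/4.
Taking the ratio yields P = 0.18118.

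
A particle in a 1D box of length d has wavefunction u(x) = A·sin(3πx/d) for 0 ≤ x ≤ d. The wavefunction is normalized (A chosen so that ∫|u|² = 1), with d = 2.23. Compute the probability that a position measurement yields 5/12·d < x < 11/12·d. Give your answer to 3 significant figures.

P ≈ 0.606

P = ∫_{5/12·d}^{11/12·d} |u(x)|² dx.
The normalization integral ∫|u|²dx over the whole domain equals d/2·A², and A² cancels in the ratio.
In terms of t = x/d (A² and the length scale cancel between numerator and denominator), P = [∫_{5/12}^{11/12} sin(3·π·t)^2 dt] / [∫_{0}^{1} sin(3·π·t)^2 dt].
With ∫ sin(3·π·t)^2 dt = t/2 - sin(6·π·t)/(12·π) + C, the region integral is 1/(6·π) + 1/4 and the full one is 1/2.
Evaluating gives P = (2 + 3·π)/(6·π).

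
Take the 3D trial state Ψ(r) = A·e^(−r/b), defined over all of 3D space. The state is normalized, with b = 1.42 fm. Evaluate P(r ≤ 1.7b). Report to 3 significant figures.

P ≈ 0.660

With dV = 4πr²dr, the probability is ∫|Ψ|² dV over r ≤ 1.7b.
The full normalization integral is A²·[π·b^3] = 1, fixing A².
Let u = r/b; then A², 4π and the length scale all cancel, so P = ∫_{0}^{1.7} u^2·e^(-2·u) du ÷ ∫_{0}^{∞} u^2·e^(-2·u) du.
Using ∫ u^2·e^(-2·u) du = -(2·u^2 + 2·u + 1)·e^(-2·u)/4, the numerator is 1/4 - 509·e^(-17/5)/200 and the denominator is 1/4.
The region integral divided by the full integral gives P = 0.6603.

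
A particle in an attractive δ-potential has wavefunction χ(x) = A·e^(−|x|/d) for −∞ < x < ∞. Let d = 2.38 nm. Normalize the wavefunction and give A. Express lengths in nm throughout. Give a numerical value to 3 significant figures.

Require ∫ |χ|² dx = 1 over the whole domain.
Using ∫₀^∞ xⁿ e^(−αx) dx = n!/αⁿ⁺¹, ∫|χ|² dx = A²·(d).
So A² = (d)^(−1).
Substituting d = 2.38 gives A² = 0.4202, so A = 0.6482.

A ≈ 0.648 nm^(-1/2)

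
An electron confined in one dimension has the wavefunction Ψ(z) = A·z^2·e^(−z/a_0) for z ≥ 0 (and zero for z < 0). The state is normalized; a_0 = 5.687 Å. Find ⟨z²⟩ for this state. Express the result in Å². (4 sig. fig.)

⟨z^2⟩ ≈ 242.6 Å^2

The expectation value is the |Ψ|²-weighted average of z^2: ∫ z^2|Ψ|² dz.
Evaluating both integrals, ⟨z²⟩ = 15·a_0^2/2.
Putting a_0 = 5.687 gives 242.56.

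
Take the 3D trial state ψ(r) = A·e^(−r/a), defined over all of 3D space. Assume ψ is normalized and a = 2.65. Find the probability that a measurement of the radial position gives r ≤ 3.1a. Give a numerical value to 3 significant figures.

Integrate the radial probability density 4πr²|ψ|² over r ≤ 3.1a.
Normalization gives A² = 1/(π·a^3).
Let u = r/a; then A², 4π and the length scale all cancel, so P = ∫_{0}^{3.1} u^2·e^(-2·u) du ÷ ∫_{0}^{∞} u^2·e^(-2·u) du.
An antiderivative of u^2·e^(-2·u) is -(2·u^2 + 2·u + 1)·e^(-2·u)/4; evaluating from 0 to 3.1 gives 1/4 - 1321·e^(-31/5)/200, while the full integral is 1/4.
The region integral divided by the full integral gives P = 0.9464.

P ≈ 0.946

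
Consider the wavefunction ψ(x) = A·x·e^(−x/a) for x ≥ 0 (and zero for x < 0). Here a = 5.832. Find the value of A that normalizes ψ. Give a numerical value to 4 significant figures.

We need A² ∫|f|² dx = 1, taking the integral from 0 to ∞.
∫|ψ|² dx = A²·(a^3/4).
Setting this equal to 1 gives A² = 1/(a^3/4).
Substituting a = 5.832 gives A² = 0.020165, so A = 0.14201.

A ≈ 0.1420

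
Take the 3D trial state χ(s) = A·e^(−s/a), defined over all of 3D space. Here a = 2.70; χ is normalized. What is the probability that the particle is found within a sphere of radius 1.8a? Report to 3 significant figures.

P = ∫ |χ|² 4πs² ds over s ≤ 1.8a.
A² is fixed by ∫₀^∞ 4πs²|χ|² ds = 1, i.e. A² = (π·a^3)^(−1).
Let u = s/a; then A², 4π and the length scale all cancel, so P = ∫_{0}^{1.8} u^2·e^(-2·u) du ÷ ∫_{0}^{∞} u^2·e^(-2·u) du.
An antiderivative of u^2·e^(-2·u) is -(2·u^2 + 2·u + 1)·e^(-2·u)/4; evaluating from 0 to 1.8 gives 1/4 - 277·e^(-18/5)/100, while the full integral is 1/4.
This evaluates to P = 0.6973.

P ≈ 0.697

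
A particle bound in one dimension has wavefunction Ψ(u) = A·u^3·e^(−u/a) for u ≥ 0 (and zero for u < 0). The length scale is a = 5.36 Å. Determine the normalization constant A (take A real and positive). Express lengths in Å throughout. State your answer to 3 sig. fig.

A ≈ 0.00118 Å^(-7/2)

Normalization requires ∫|Ψ|² du = 1, integrated from 0 to ∞.
Recall ∫₀^∞ u^m e^(−u/β) du = m!·β^(m+1), ∫|Ψ|² du = A²·(45·a^7/8).
Plugging in a = 5.36 yields A = 0.001183.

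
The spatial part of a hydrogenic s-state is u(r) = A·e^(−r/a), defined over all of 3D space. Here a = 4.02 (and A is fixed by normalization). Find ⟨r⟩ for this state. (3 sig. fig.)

⟨r⟩ ≈ 6.03

By definition ⟨r⟩ = ∫ r |u(r)|² 4πr² dr.
Recall ∫₀^∞ r^m e^(−r/β) dr = m!·β^(m+1), evaluating both integrals, ⟨r⟩ = 3·a/2.
With a = 4.02, ⟨r⟩ = 6.030.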